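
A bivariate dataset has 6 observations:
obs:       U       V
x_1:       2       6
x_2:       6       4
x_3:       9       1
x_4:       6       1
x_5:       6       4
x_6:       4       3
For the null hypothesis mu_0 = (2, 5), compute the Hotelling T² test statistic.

Step 1 — sample mean vector:
  mean(U) = (2 + 6 + 9 + 6 + 6 + 4) / 6 = 33/6 = 5.5
  mean(V) = (6 + 4 + 1 + 1 + 4 + 3) / 6 = 19/6 = 3.1667
  x̄ = (5.5, 3.1667),  deviation x̄ - mu_0 = (5.5, 3.1667) - (2, 5) = (3.5, -1.8333).

Step 2 — sample covariance matrix, S[i,j] = (1/(n-1)) · Σ_k (x_{k,i} - mean_i) · (x_{k,j} - mean_j), divisor n-1 = 5:
  S[U,U] = ((-3.5)·(-3.5) + (0.5)·(0.5) + (3.5)·(3.5) + (0.5)·(0.5) + (0.5)·(0.5) + (-1.5)·(-1.5)) / 5 = 27.5/5 = 5.5
  S[U,V] = ((-3.5)·(2.8333) + (0.5)·(0.8333) + (3.5)·(-2.1667) + (0.5)·(-2.1667) + (0.5)·(0.8333) + (-1.5)·(-0.1667)) / 5 = -17.5/5 = -3.5
  S[V,V] = ((2.8333)·(2.8333) + (0.8333)·(0.8333) + (-2.1667)·(-2.1667) + (-2.1667)·(-2.1667) + (0.8333)·(0.8333) + (-0.1667)·(-0.1667)) / 5 = 18.8333/5 = 3.7667
  S = [[5.5, -3.5],
 [-3.5, 3.7667]].

Step 3 — invert S. det(S) = 5.5·3.7667 - (-3.5)² = 8.4667.
  S^{-1} = (1/det) · [[d, -b], [-b, a]] = [[0.4449, 0.4134],
 [0.4134, 0.6496]].

Step 4 — quadratic form (x̄ - mu_0)^T · S^{-1} · (x̄ - mu_0):
  S^{-1} · (x̄ - mu_0) = (0.7992, 0.2559),
  (x̄ - mu_0)^T · [...] = (3.5)·(0.7992) + (-1.8333)·(0.2559) = 2.3281.

Step 5 — scale by n: T² = 6 · 2.3281 = 13.9685.

T² ≈ 13.9685


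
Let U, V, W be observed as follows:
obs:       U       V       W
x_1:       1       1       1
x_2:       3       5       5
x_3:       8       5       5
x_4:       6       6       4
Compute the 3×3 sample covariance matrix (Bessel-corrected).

Step 1 — column means:
  mean(U) = (1 + 3 + 8 + 6) / 4 = 18/4 = 4.5
  mean(V) = (1 + 5 + 5 + 6) / 4 = 17/4 = 4.25
  mean(W) = (1 + 5 + 5 + 4) / 4 = 15/4 = 3.75

Step 2 — sample covariance S[i,j] = (1/(n-1)) · Σ_k (x_{k,i} - mean_i) · (x_{k,j} - mean_j), with n-1 = 3.
  S[U,U] = ((-3.5)·(-3.5) + (-1.5)·(-1.5) + (3.5)·(3.5) + (1.5)·(1.5)) / 3 = 29/3 = 9.6667
  S[U,V] = ((-3.5)·(-3.25) + (-1.5)·(0.75) + (3.5)·(0.75) + (1.5)·(1.75)) / 3 = 15.5/3 = 5.1667
  S[U,W] = ((-3.5)·(-2.75) + (-1.5)·(1.25) + (3.5)·(1.25) + (1.5)·(0.25)) / 3 = 12.5/3 = 4.1667
  S[V,V] = ((-3.25)·(-3.25) + (0.75)·(0.75) + (0.75)·(0.75) + (1.75)·(1.75)) / 3 = 14.75/3 = 4.9167
  S[V,W] = ((-3.25)·(-2.75) + (0.75)·(1.25) + (0.75)·(1.25) + (1.75)·(0.25)) / 3 = 11.25/3 = 3.75
  S[W,W] = ((-2.75)·(-2.75) + (1.25)·(1.25) + (1.25)·(1.25) + (0.25)·(0.25)) / 3 = 10.75/3 = 3.5833

S is symmetric (S[j,i] = S[i,j]). Assembling:

S = [[9.6667, 5.1667, 4.1667],
 [5.1667, 4.9167, 3.75],
 [4.1667, 3.75, 3.5833]]


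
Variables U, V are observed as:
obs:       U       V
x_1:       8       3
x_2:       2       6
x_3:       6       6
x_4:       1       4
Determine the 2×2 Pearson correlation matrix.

Step 1 — column means:
  mean(U) = (8 + 2 + 6 + 1) / 4 = 17/4 = 4.25
  mean(V) = (3 + 6 + 6 + 4) / 4 = 19/4 = 4.75

Step 2 — sample variances and covariances s[i,j] = (1/(n-1)) · Σ_k (x_{k,i} - mean_i) · (x_{k,j} - mean_j), with n-1 = 3:
  s[U,U] = ((3.75)·(3.75) + (-2.25)·(-2.25) + (1.75)·(1.75) + (-3.25)·(-3.25)) / 3 = 32.75/3 = 10.9167
  s[U,V] = ((3.75)·(-1.75) + (-2.25)·(1.25) + (1.75)·(1.25) + (-3.25)·(-0.75)) / 3 = -4.75/3 = -1.5833
  s[V,V] = ((-1.75)·(-1.75) + (1.25)·(1.25) + (1.25)·(1.25) + (-0.75)·(-0.75)) / 3 = 6.75/3 = 2.25
  Sample standard deviations s_i = √(s[i,i]):
  s(U) = √(10.9167) = 3.304
  s(V) = √(2.25) = 1.5

Step 3 — r_{ij} = s_{ij} / (s_i · s_j):
  r[U,U] = 1 (diagonal).
  r[U,V] = -1.5833 / (3.304 · 1.5) = -1.5833 / 4.9561 = -0.3195
  r[V,V] = 1 (diagonal).

R is symmetric with unit diagonal. Assembling:

R = [[1, -0.3195],
 [-0.3195, 1]]


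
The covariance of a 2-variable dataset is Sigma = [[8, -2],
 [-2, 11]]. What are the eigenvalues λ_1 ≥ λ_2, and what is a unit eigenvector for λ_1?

Step 1 — characteristic polynomial of 2×2 Sigma:
  det(Sigma - λI) = λ² - trace · λ + det = 0.
  trace = 8 + 11 = 19, det = 8·11 - (-2)² = 84.
Step 2 — discriminant:
  Δ = trace² - 4·det = 361 - 336 = 25.
Step 3 — eigenvalues:
  λ = (trace ± √Δ)/2 = (19 ± 5)/2,
  λ_1 = 12,  λ_2 = 7.

Step 4 — unit eigenvector for λ_1: solve (Sigma - λ_1 I)v = 0. First row:
  (8 - 12)·v_x + (-2)·v_y = 0, i.e. (-4)·v_x + (-2)·v_y = 0,
  so v ∝ (b, λ_1 - a) = (-2, 4); multiply by -1 so the first entry is positive: u = (2, -4).
  ||u|| = √((2)² + (-4)²) = √(20) ≈ 4.4721,
  v_1 = u/||u|| ≈ (0.4472, -0.8944) (||v_1|| = 1).

λ_1 = 12,  λ_2 = 7;  v_1 ≈ (0.4472, -0.8944)


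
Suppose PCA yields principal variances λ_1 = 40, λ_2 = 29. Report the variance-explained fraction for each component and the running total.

Step 1 — total variance = trace(Sigma) = Σ λ_i = 40 + 29 = 69.

Step 2 — fraction explained by component i = λ_i / Σ λ:
  PC1: 40/69 = 0.5797
  PC2: 29/69 = 0.4203

Step 3 — cumulative fraction after k components = (λ_1 + ... + λ_k) / Σ λ:
  k = 1: 40/69 = 0.5797
  k = 2: (40 + 29)/69 = 69/69 = 1

Summary (fraction, with percent):

explained: PC1 0.5797 (57.97%), PC2 0.4203 (42.03%);  cumulative: 0.5797, 1


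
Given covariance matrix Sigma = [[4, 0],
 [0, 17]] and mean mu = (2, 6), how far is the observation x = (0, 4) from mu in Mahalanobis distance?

Step 1 — centre the observation: (x - mu) = (-2, -2).

Step 2 — invert Sigma. det(Sigma) = 4·17 - (0)² = 68.
  Sigma^{-1} = (1/det) · [[d, -b], [-b, a]] = [[0.25, 0],
 [0, 0.0588]].

Step 3 — form the quadratic (x - mu)^T · Sigma^{-1} · (x - mu):
  Sigma^{-1} · (x - mu) = (-0.5, -0.1176).
  (x - mu)^T · [Sigma^{-1} · (x - mu)] = (-2)·(-0.5) + (-2)·(-0.1176) = 1.2353.

Step 4 — take square root: d = √(1.2353) ≈ 1.1114.

d(x, mu) = √(1.2353) ≈ 1.1114


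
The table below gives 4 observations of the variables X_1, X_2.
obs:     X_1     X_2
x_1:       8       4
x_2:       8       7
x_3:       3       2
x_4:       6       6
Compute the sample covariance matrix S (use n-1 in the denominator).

Step 1 — column means:
  mean(X_1) = (8 + 8 + 3 + 6) / 4 = 25/4 = 6.25
  mean(X_2) = (4 + 7 + 2 + 6) / 4 = 19/4 = 4.75

Step 2 — sample covariance S[i,j] = (1/(n-1)) · Σ_k (x_{k,i} - mean_i) · (x_{k,j} - mean_j), with n-1 = 3.
  S[X_1,X_1] = ((1.75)·(1.75) + (1.75)·(1.75) + (-3.25)·(-3.25) + (-0.25)·(-0.25)) / 3 = 16.75/3 = 5.5833
  S[X_1,X_2] = ((1.75)·(-0.75) + (1.75)·(2.25) + (-3.25)·(-2.75) + (-0.25)·(1.25)) / 3 = 11.25/3 = 3.75
  S[X_2,X_2] = ((-0.75)·(-0.75) + (2.25)·(2.25) + (-2.75)·(-2.75) + (1.25)·(1.25)) / 3 = 14.75/3 = 4.9167

S is symmetric (S[j,i] = S[i,j]). Assembling:

S = [[5.5833, 3.75],
 [3.75, 4.9167]]


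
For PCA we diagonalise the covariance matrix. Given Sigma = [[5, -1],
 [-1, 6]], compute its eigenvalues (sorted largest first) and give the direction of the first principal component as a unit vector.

Step 1 — characteristic polynomial of 2×2 Sigma:
  det(Sigma - λI) = λ² - trace · λ + det = 0.
  trace = 5 + 6 = 11, det = 5·6 - (-1)² = 29.
Step 2 — discriminant:
  Δ = trace² - 4·det = 121 - 116 = 5.
Step 3 — eigenvalues:
  λ = (trace ± √Δ)/2 = (11 ± 2.2361)/2,
  λ_1 = 6.618,  λ_2 = 4.382.

Step 4 — unit eigenvector for λ_1: solve (Sigma - λ_1 I)v = 0. First row:
  (5 - 6.618)·v_x + (-1)·v_y = 0, i.e. (-1.618)·v_x + (-1)·v_y = 0,
  so v ∝ (b, λ_1 - a) = (-1, 1.618); multiply by -1 so the first entry is positive: u = (1, -1.618).
  ||u|| = √((1)² + (-1.618)²) = √(3.618) ≈ 1.9021,
  v_1 = u/||u|| ≈ (0.5257, -0.8507) (||v_1|| = 1).

λ_1 = 6.618,  λ_2 = 4.382;  v_1 ≈ (0.5257, -0.8507)


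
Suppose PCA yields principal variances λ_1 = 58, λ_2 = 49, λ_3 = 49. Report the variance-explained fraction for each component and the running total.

Step 1 — total variance = trace(Sigma) = Σ λ_i = 58 + 49 + 49 = 156.

Step 2 — fraction explained by component i = λ_i / Σ λ:
  PC1: 58/156 = 0.3718
  PC2: 49/156 = 0.3141
  PC3: 49/156 = 0.3141

Step 3 — cumulative fraction after k components = (λ_1 + ... + λ_k) / Σ λ:
  k = 1: 58/156 = 0.3718
  k = 2: (58 + 49)/156 = 107/156 = 0.6859
  k = 3: (58 + 49 + 49)/156 = 156/156 = 1

Summary (fraction, with percent):

explained: PC1 0.3718 (37.18%), PC2 0.3141 (31.41%), PC3 0.3141 (31.41%);  cumulative: 0.3718, 0.6859, 1


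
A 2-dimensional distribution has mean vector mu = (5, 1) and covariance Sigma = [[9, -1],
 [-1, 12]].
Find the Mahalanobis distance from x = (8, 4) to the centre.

Step 1 — centre the observation: (x - mu) = (3, 3).

Step 2 — invert Sigma. det(Sigma) = 9·12 - (-1)² = 107.
  Sigma^{-1} = (1/det) · [[d, -b], [-b, a]] = [[0.1121, 0.0093],
 [0.0093, 0.0841]].

Step 3 — form the quadratic (x - mu)^T · Sigma^{-1} · (x - mu):
  Sigma^{-1} · (x - mu) = (0.3645, 0.2804).
  (x - mu)^T · [Sigma^{-1} · (x - mu)] = (3)·(0.3645) + (3)·(0.2804) = 1.9346.

Step 4 — take square root: d = √(1.9346) ≈ 1.3909.

d(x, mu) = √(1.9346) ≈ 1.3909


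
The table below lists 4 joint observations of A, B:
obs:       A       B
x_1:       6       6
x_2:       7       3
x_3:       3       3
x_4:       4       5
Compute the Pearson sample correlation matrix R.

Step 1 — column means:
  mean(A) = (6 + 7 + 3 + 4) / 4 = 20/4 = 5
  mean(B) = (6 + 3 + 3 + 5) / 4 = 17/4 = 4.25

Step 2 — sample variances and covariances s[i,j] = (1/(n-1)) · Σ_k (x_{k,i} - mean_i) · (x_{k,j} - mean_j), with n-1 = 3:
  s[A,A] = ((1)·(1) + (2)·(2) + (-2)·(-2) + (-1)·(-1)) / 3 = 10/3 = 3.3333
  s[A,B] = ((1)·(1.75) + (2)·(-1.25) + (-2)·(-1.25) + (-1)·(0.75)) / 3 = 1/3 = 0.3333
  s[B,B] = ((1.75)·(1.75) + (-1.25)·(-1.25) + (-1.25)·(-1.25) + (0.75)·(0.75)) / 3 = 6.75/3 = 2.25
  Sample standard deviations s_i = √(s[i,i]):
  s(A) = √(3.3333) = 1.8257
  s(B) = √(2.25) = 1.5

Step 3 — r_{ij} = s_{ij} / (s_i · s_j):
  r[A,A] = 1 (diagonal).
  r[A,B] = 0.3333 / (1.8257 · 1.5) = 0.3333 / 2.7386 = 0.1217
  r[B,B] = 1 (diagonal).

R is symmetric with unit diagonal. Assembling:

R = [[1, 0.1217],
 [0.1217, 1]]


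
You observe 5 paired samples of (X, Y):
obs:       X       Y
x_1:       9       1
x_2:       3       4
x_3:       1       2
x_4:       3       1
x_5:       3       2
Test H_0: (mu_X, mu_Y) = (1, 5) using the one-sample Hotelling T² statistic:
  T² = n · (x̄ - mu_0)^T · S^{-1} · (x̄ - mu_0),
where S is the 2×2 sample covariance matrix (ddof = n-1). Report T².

Step 1 — sample mean vector:
  mean(X) = (9 + 3 + 1 + 3 + 3) / 5 = 19/5 = 3.8
  mean(Y) = (1 + 4 + 2 + 1 + 2) / 5 = 10/5 = 2
  x̄ = (3.8, 2),  deviation x̄ - mu_0 = (3.8, 2) - (1, 5) = (2.8, -3).

Step 2 — sample covariance matrix, S[i,j] = (1/(n-1)) · Σ_k (x_{k,i} - mean_i) · (x_{k,j} - mean_j), divisor n-1 = 4:
  S[X,X] = ((5.2)·(5.2) + (-0.8)·(-0.8) + (-2.8)·(-2.8) + (-0.8)·(-0.8) + (-0.8)·(-0.8)) / 4 = 36.8/4 = 9.2
  S[X,Y] = ((5.2)·(-1) + (-0.8)·(2) + (-2.8)·(0) + (-0.8)·(-1) + (-0.8)·(0)) / 4 = -6/4 = -1.5
  S[Y,Y] = ((-1)·(-1) + (2)·(2) + (0)·(0) + (-1)·(-1) + (0)·(0)) / 4 = 6/4 = 1.5
  S = [[9.2, -1.5],
 [-1.5, 1.5]].

Step 3 — invert S. det(S) = 9.2·1.5 - (-1.5)² = 11.55.
  S^{-1} = (1/det) · [[d, -b], [-b, a]] = [[0.1299, 0.1299],
 [0.1299, 0.7965]].

Step 4 — quadratic form (x̄ - mu_0)^T · S^{-1} · (x̄ - mu_0):
  S^{-1} · (x̄ - mu_0) = (-0.026, -2.026),
  (x̄ - mu_0)^T · [...] = (2.8)·(-0.026) + (-3)·(-2.026) = 6.0052.

Step 5 — scale by n: T² = 5 · 6.0052 = 30.026.

T² ≈ 30.026


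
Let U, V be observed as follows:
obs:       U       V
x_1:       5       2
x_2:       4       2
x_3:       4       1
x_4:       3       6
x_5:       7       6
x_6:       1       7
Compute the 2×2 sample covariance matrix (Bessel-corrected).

Step 1 — column means:
  mean(U) = (5 + 4 + 4 + 3 + 7 + 1) / 6 = 24/6 = 4
  mean(V) = (2 + 2 + 1 + 6 + 6 + 7) / 6 = 24/6 = 4

Step 2 — sample covariance S[i,j] = (1/(n-1)) · Σ_k (x_{k,i} - mean_i) · (x_{k,j} - mean_j), with n-1 = 5.
  S[U,U] = ((1)·(1) + (0)·(0) + (0)·(0) + (-1)·(-1) + (3)·(3) + (-3)·(-3)) / 5 = 20/5 = 4
  S[U,V] = ((1)·(-2) + (0)·(-2) + (0)·(-3) + (-1)·(2) + (3)·(2) + (-3)·(3)) / 5 = -7/5 = -1.4
  S[V,V] = ((-2)·(-2) + (-2)·(-2) + (-3)·(-3) + (2)·(2) + (2)·(2) + (3)·(3)) / 5 = 34/5 = 6.8

S is symmetric (S[j,i] = S[i,j]). Assembling:

S = [[4, -1.4],
 [-1.4, 6.8]]


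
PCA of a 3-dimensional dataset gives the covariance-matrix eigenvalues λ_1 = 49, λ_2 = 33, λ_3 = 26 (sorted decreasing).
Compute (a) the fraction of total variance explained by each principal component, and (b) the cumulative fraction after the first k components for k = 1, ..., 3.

Step 1 — total variance = trace(Sigma) = Σ λ_i = 49 + 33 + 26 = 108.

Step 2 — fraction explained by component i = λ_i / Σ λ:
  PC1: 49/108 = 0.4537
  PC2: 33/108 = 0.3056
  PC3: 26/108 = 0.2407

Step 3 — cumulative fraction after k components = (λ_1 + ... + λ_k) / Σ λ:
  k = 1: 49/108 = 0.4537
  k = 2: (49 + 33)/108 = 82/108 = 0.7593
  k = 3: (49 + 33 + 26)/108 = 108/108 = 1

Summary (fraction, with percent):

explained: PC1 0.4537 (45.37%), PC2 0.3056 (30.56%), PC3 0.2407 (24.07%);  cumulative: 0.4537, 0.7593, 1


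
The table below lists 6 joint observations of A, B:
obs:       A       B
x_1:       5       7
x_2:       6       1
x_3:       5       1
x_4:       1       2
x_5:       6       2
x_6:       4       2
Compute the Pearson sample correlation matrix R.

Step 1 — column means:
  mean(A) = (5 + 6 + 5 + 1 + 6 + 4) / 6 = 27/6 = 4.5
  mean(B) = (7 + 1 + 1 + 2 + 2 + 2) / 6 = 15/6 = 2.5

Step 2 — sample variances and covariances s[i,j] = (1/(n-1)) · Σ_k (x_{k,i} - mean_i) · (x_{k,j} - mean_j), with n-1 = 5:
  s[A,A] = ((0.5)·(0.5) + (1.5)·(1.5) + (0.5)·(0.5) + (-3.5)·(-3.5) + (1.5)·(1.5) + (-0.5)·(-0.5)) / 5 = 17.5/5 = 3.5
  s[A,B] = ((0.5)·(4.5) + (1.5)·(-1.5) + (0.5)·(-1.5) + (-3.5)·(-0.5) + (1.5)·(-0.5) + (-0.5)·(-0.5)) / 5 = 0.5/5 = 0.1
  s[B,B] = ((4.5)·(4.5) + (-1.5)·(-1.5) + (-1.5)·(-1.5) + (-0.5)·(-0.5) + (-0.5)·(-0.5) + (-0.5)·(-0.5)) / 5 = 25.5/5 = 5.1
  Sample standard deviations s_i = √(s[i,i]):
  s(A) = √(3.5) = 1.8708
  s(B) = √(5.1) = 2.2583

Step 3 — r_{ij} = s_{ij} / (s_i · s_j):
  r[A,A] = 1 (diagonal).
  r[A,B] = 0.1 / (1.8708 · 2.2583) = 0.1 / 4.2249 = 0.0237
  r[B,B] = 1 (diagonal).

R is symmetric with unit diagonal. Assembling:

R = [[1, 0.0237],
 [0.0237, 1]]


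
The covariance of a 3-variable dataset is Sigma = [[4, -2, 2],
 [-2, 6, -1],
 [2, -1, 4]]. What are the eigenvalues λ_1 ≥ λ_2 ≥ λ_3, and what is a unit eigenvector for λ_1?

Step 1 — characteristic polynomial p(λ) = det(λI - Sigma) = λ³ - tr·λ² + c_1·λ - det, where tr = trace, c_1 = sum of the principal 2×2 minors, det = det(Sigma):
  tr = 4 + 6 + 4 = 14,
  c_1 = (4·6 - (-2)²) + (4·4 - (2)²) + (6·4 - (-1)²) = 20 + 12 + 23 = 55,
  det = 4·(6·4 - (-1)²) - (-2)·((-2)·4 - (-1)·(2)) + (2)·((-2)·(-1) - 6·(2)) = 4·(23) - (-2)·(-6) + (2)·(-10) = 60.
  So p(λ) = λ³ - 14λ² + 55λ - 60.
Step 2 — look for an integer root (rational root theorem: any rational root is an integer divisor of 60). Testing λ = 4:
  p(4) = 64 - 224 + 220 - 60 = 0  ✓
  Dividing out (λ - 4): p(λ) = (λ - 4)(λ² - 10λ + 15).
Step 3 — remaining eigenvalues from the quadratic λ² - 10λ + 15 = 0:
  Δ = 10² - 4·15 = 100 - 60 = 40,  λ = (10 ± √40)/2 = (10 ± 6.3246)/2 ≈ 8.1623 or 1.8377.
  Sorted: λ_1 = 8.1623,  λ_2 = 4,  λ_3 = 1.8377  (check: sum = 14 = tr ✓).

Step 4 — unit eigenvector for λ_1 ≈ 8.1623: v spans the null space of (Sigma - λ_1 I), whose rows are
  r_1 = (-4.1623, -2, 2),  r_2 = (-2, -2.1623, -1),  r_3 = (2, -1, -4.1623).
  v is orthogonal to every row, so take v ∝ r_1 × r_2 = ((-2)·(-1) - (2)·(-2.1623), (2)·(-2) - (-4.1623)·(-1), (-4.1623)·(-2.1623) - (-2)·(-2)) ≈ (6.3246, -8.1623, 5).
  Let u = (6.3246, -8.1623, 5).
  ||u|| = √((6.3246)² + (-8.1623)² + (5)²) = √(131.6228) ≈ 11.4727,  v_1 = u/||u|| ≈ (0.5513, -0.7115, 0.4358) (||v_1|| = 1).

λ_1 = 8.1623,  λ_2 = 4,  λ_3 = 1.8377;  v_1 ≈ (0.5513, -0.7115, 0.4358)


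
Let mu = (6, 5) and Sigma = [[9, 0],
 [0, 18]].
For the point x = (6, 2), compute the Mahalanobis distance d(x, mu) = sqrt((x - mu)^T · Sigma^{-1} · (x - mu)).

Step 1 — centre the observation: (x - mu) = (0, -3).

Step 2 — invert Sigma. det(Sigma) = 9·18 - (0)² = 162.
  Sigma^{-1} = (1/det) · [[d, -b], [-b, a]] = [[0.1111, 0],
 [0, 0.0556]].

Step 3 — form the quadratic (x - mu)^T · Sigma^{-1} · (x - mu):
  Sigma^{-1} · (x - mu) = (0, -0.1667).
  (x - mu)^T · [Sigma^{-1} · (x - mu)] = (0)·(0) + (-3)·(-0.1667) = 0.5.

Step 4 — take square root: d = √(0.5) ≈ 0.7071.

d(x, mu) = √(0.5) ≈ 0.7071


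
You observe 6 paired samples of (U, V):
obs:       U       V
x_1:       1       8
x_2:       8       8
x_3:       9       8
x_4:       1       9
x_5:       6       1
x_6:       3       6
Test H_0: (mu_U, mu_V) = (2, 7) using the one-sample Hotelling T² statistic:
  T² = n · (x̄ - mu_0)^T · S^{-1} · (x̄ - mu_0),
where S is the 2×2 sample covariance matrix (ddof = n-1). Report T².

Step 1 — sample mean vector:
  mean(U) = (1 + 8 + 9 + 1 + 6 + 3) / 6 = 28/6 = 4.6667
  mean(V) = (8 + 8 + 8 + 9 + 1 + 6) / 6 = 40/6 = 6.6667
  x̄ = (4.6667, 6.6667),  deviation x̄ - mu_0 = (4.6667, 6.6667) - (2, 7) = (2.6667, -0.3333).

Step 2 — sample covariance matrix, S[i,j] = (1/(n-1)) · Σ_k (x_{k,i} - mean_i) · (x_{k,j} - mean_j), divisor n-1 = 5:
  S[U,U] = ((-3.6667)·(-3.6667) + (3.3333)·(3.3333) + (4.3333)·(4.3333) + (-3.6667)·(-3.6667) + (1.3333)·(1.3333) + (-1.6667)·(-1.6667)) / 5 = 61.3333/5 = 12.2667
  S[U,V] = ((-3.6667)·(1.3333) + (3.3333)·(1.3333) + (4.3333)·(1.3333) + (-3.6667)·(2.3333) + (1.3333)·(-5.6667) + (-1.6667)·(-0.6667)) / 5 = -9.6667/5 = -1.9333
  S[V,V] = ((1.3333)·(1.3333) + (1.3333)·(1.3333) + (1.3333)·(1.3333) + (2.3333)·(2.3333) + (-5.6667)·(-5.6667) + (-0.6667)·(-0.6667)) / 5 = 43.3333/5 = 8.6667
  S = [[12.2667, -1.9333],
 [-1.9333, 8.6667]].

Step 3 — invert S. det(S) = 12.2667·8.6667 - (-1.9333)² = 102.5733.
  S^{-1} = (1/det) · [[d, -b], [-b, a]] = [[0.0845, 0.0188],
 [0.0188, 0.1196]].

Step 4 — quadratic form (x̄ - mu_0)^T · S^{-1} · (x̄ - mu_0):
  S^{-1} · (x̄ - mu_0) = (0.219, 0.0104),
  (x̄ - mu_0)^T · [...] = (2.6667)·(0.219) + (-0.3333)·(0.0104) = 0.5806.

Step 5 — scale by n: T² = 6 · 0.5806 = 3.4837.

T² ≈ 3.4837


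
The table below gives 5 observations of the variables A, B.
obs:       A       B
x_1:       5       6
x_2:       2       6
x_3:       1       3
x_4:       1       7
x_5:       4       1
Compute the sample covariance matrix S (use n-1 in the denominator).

Step 1 — column means:
  mean(A) = (5 + 2 + 1 + 1 + 4) / 5 = 13/5 = 2.6
  mean(B) = (6 + 6 + 3 + 7 + 1) / 5 = 23/5 = 4.6

Step 2 — sample covariance S[i,j] = (1/(n-1)) · Σ_k (x_{k,i} - mean_i) · (x_{k,j} - mean_j), with n-1 = 4.
  S[A,A] = ((2.4)·(2.4) + (-0.6)·(-0.6) + (-1.6)·(-1.6) + (-1.6)·(-1.6) + (1.4)·(1.4)) / 4 = 13.2/4 = 3.3
  S[A,B] = ((2.4)·(1.4) + (-0.6)·(1.4) + (-1.6)·(-1.6) + (-1.6)·(2.4) + (1.4)·(-3.6)) / 4 = -3.8/4 = -0.95
  S[B,B] = ((1.4)·(1.4) + (1.4)·(1.4) + (-1.6)·(-1.6) + (2.4)·(2.4) + (-3.6)·(-3.6)) / 4 = 25.2/4 = 6.3

S is symmetric (S[j,i] = S[i,j]). Assembling:

S = [[3.3, -0.95],
 [-0.95, 6.3]]


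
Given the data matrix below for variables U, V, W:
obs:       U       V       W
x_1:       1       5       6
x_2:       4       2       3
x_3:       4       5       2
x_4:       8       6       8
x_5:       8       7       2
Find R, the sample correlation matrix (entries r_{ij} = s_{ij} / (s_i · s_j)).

Step 1 — column means:
  mean(U) = (1 + 4 + 4 + 8 + 8) / 5 = 25/5 = 5
  mean(V) = (5 + 2 + 5 + 6 + 7) / 5 = 25/5 = 5
  mean(W) = (6 + 3 + 2 + 8 + 2) / 5 = 21/5 = 4.2

Step 2 — sample variances and covariances s[i,j] = (1/(n-1)) · Σ_k (x_{k,i} - mean_i) · (x_{k,j} - mean_j), with n-1 = 4:
  s[U,U] = ((-4)·(-4) + (-1)·(-1) + (-1)·(-1) + (3)·(3) + (3)·(3)) / 4 = 36/4 = 9
  s[U,V] = ((-4)·(0) + (-1)·(-3) + (-1)·(0) + (3)·(1) + (3)·(2)) / 4 = 12/4 = 3
  s[U,W] = ((-4)·(1.8) + (-1)·(-1.2) + (-1)·(-2.2) + (3)·(3.8) + (3)·(-2.2)) / 4 = 1/4 = 0.25
  s[V,V] = ((0)·(0) + (-3)·(-3) + (0)·(0) + (1)·(1) + (2)·(2)) / 4 = 14/4 = 3.5
  s[V,W] = ((0)·(1.8) + (-3)·(-1.2) + (0)·(-2.2) + (1)·(3.8) + (2)·(-2.2)) / 4 = 3/4 = 0.75
  s[W,W] = ((1.8)·(1.8) + (-1.2)·(-1.2) + (-2.2)·(-2.2) + (3.8)·(3.8) + (-2.2)·(-2.2)) / 4 = 28.8/4 = 7.2
  Sample standard deviations s_i = √(s[i,i]):
  s(U) = √(9) = 3
  s(V) = √(3.5) = 1.8708
  s(W) = √(7.2) = 2.6833

Step 3 — r_{ij} = s_{ij} / (s_i · s_j):
  r[U,U] = 1 (diagonal).
  r[U,V] = 3 / (3 · 1.8708) = 3 / 5.6125 = 0.5345
  r[U,W] = 0.25 / (3 · 2.6833) = 0.25 / 8.0498 = 0.0311
  r[V,V] = 1 (diagonal).
  r[V,W] = 0.75 / (1.8708 · 2.6833) = 0.75 / 5.02 = 0.1494
  r[W,W] = 1 (diagonal).

R is symmetric with unit diagonal. Assembling:

R = [[1, 0.5345, 0.0311],
 [0.5345, 1, 0.1494],
 [0.0311, 0.1494, 1]]


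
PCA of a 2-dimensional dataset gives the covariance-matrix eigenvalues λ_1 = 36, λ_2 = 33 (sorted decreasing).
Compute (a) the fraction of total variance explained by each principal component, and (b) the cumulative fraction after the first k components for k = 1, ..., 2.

Step 1 — total variance = trace(Sigma) = Σ λ_i = 36 + 33 = 69.

Step 2 — fraction explained by component i = λ_i / Σ λ:
  PC1: 36/69 = 0.5217
  PC2: 33/69 = 0.4783

Step 3 — cumulative fraction after k components = (λ_1 + ... + λ_k) / Σ λ:
  k = 1: 36/69 = 0.5217
  k = 2: (36 + 33)/69 = 69/69 = 1

Summary (fraction, with percent):

explained: PC1 0.5217 (52.17%), PC2 0.4783 (47.83%);  cumulative: 0.5217, 1


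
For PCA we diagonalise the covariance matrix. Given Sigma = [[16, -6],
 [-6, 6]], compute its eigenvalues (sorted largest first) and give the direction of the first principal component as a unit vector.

Step 1 — characteristic polynomial of 2×2 Sigma:
  det(Sigma - λI) = λ² - trace · λ + det = 0.
  trace = 16 + 6 = 22, det = 16·6 - (-6)² = 60.
Step 2 — discriminant:
  Δ = trace² - 4·det = 484 - 240 = 244.
Step 3 — eigenvalues:
  λ = (trace ± √Δ)/2 = (22 ± 15.6205)/2,
  λ_1 = 18.8102,  λ_2 = 3.1898.

Step 4 — unit eigenvector for λ_1: solve (Sigma - λ_1 I)v = 0. First row:
  (16 - 18.8102)·v_x + (-6)·v_y = 0, i.e. (-2.8102)·v_x + (-6)·v_y = 0,
  so v ∝ (b, λ_1 - a) = (-6, 2.8102); multiply by -1 so the first entry is positive: u = (6, -2.8102).
  ||u|| = √((6)² + (-2.8102)²) = √(43.8975) ≈ 6.6255,
  v_1 = u/||u|| ≈ (0.9056, -0.4242) (||v_1|| = 1).

λ_1 = 18.8102,  λ_2 = 3.1898;  v_1 ≈ (0.9056, -0.4242)


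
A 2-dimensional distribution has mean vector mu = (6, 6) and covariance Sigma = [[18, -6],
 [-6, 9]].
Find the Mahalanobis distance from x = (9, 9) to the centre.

Step 1 — centre the observation: (x - mu) = (3, 3).

Step 2 — invert Sigma. det(Sigma) = 18·9 - (-6)² = 126.
  Sigma^{-1} = (1/det) · [[d, -b], [-b, a]] = [[0.0714, 0.0476],
 [0.0476, 0.1429]].

Step 3 — form the quadratic (x - mu)^T · Sigma^{-1} · (x - mu):
  Sigma^{-1} · (x - mu) = (0.3571, 0.5714).
  (x - mu)^T · [Sigma^{-1} · (x - mu)] = (3)·(0.3571) + (3)·(0.5714) = 2.7857.

Step 4 — take square root: d = √(2.7857) ≈ 1.669.

d(x, mu) = √(2.7857) ≈ 1.669


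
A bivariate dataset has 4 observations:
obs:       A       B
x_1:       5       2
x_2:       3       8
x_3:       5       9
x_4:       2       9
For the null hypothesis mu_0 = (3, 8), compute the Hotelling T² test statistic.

Step 1 — sample mean vector:
  mean(A) = (5 + 3 + 5 + 2) / 4 = 15/4 = 3.75
  mean(B) = (2 + 8 + 9 + 9) / 4 = 28/4 = 7
  x̄ = (3.75, 7),  deviation x̄ - mu_0 = (3.75, 7) - (3, 8) = (0.75, -1).

Step 2 — sample covariance matrix, S[i,j] = (1/(n-1)) · Σ_k (x_{k,i} - mean_i) · (x_{k,j} - mean_j), divisor n-1 = 3:
  S[A,A] = ((1.25)·(1.25) + (-0.75)·(-0.75) + (1.25)·(1.25) + (-1.75)·(-1.75)) / 3 = 6.75/3 = 2.25
  S[A,B] = ((1.25)·(-5) + (-0.75)·(1) + (1.25)·(2) + (-1.75)·(2)) / 3 = -8/3 = -2.6667
  S[B,B] = ((-5)·(-5) + (1)·(1) + (2)·(2) + (2)·(2)) / 3 = 34/3 = 11.3333
  S = [[2.25, -2.6667],
 [-2.6667, 11.3333]].

Step 3 — invert S. det(S) = 2.25·11.3333 - (-2.6667)² = 18.3889.
  S^{-1} = (1/det) · [[d, -b], [-b, a]] = [[0.6163, 0.145],
 [0.145, 0.1224]].

Step 4 — quadratic form (x̄ - mu_0)^T · S^{-1} · (x̄ - mu_0):
  S^{-1} · (x̄ - mu_0) = (0.3172, -0.0136),
  (x̄ - mu_0)^T · [...] = (0.75)·(0.3172) + (-1)·(-0.0136) = 0.2515.

Step 5 — scale by n: T² = 4 · 0.2515 = 1.006.

T² ≈ 1.006


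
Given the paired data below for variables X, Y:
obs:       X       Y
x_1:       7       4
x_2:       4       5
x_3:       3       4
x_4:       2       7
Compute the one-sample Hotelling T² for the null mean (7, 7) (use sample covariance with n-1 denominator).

Step 1 — sample mean vector:
  mean(X) = (7 + 4 + 3 + 2) / 4 = 16/4 = 4
  mean(Y) = (4 + 5 + 4 + 7) / 4 = 20/4 = 5
  x̄ = (4, 5),  deviation x̄ - mu_0 = (4, 5) - (7, 7) = (-3, -2).

Step 2 — sample covariance matrix, S[i,j] = (1/(n-1)) · Σ_k (x_{k,i} - mean_i) · (x_{k,j} - mean_j), divisor n-1 = 3:
  S[X,X] = ((3)·(3) + (0)·(0) + (-1)·(-1) + (-2)·(-2)) / 3 = 14/3 = 4.6667
  S[X,Y] = ((3)·(-1) + (0)·(0) + (-1)·(-1) + (-2)·(2)) / 3 = -6/3 = -2
  S[Y,Y] = ((-1)·(-1) + (0)·(0) + (-1)·(-1) + (2)·(2)) / 3 = 6/3 = 2
  S = [[4.6667, -2],
 [-2, 2]].

Step 3 — invert S. det(S) = 4.6667·2 - (-2)² = 5.3333.
  S^{-1} = (1/det) · [[d, -b], [-b, a]] = [[0.375, 0.375],
 [0.375, 0.875]].

Step 4 — quadratic form (x̄ - mu_0)^T · S^{-1} · (x̄ - mu_0):
  S^{-1} · (x̄ - mu_0) = (-1.875, -2.875),
  (x̄ - mu_0)^T · [...] = (-3)·(-1.875) + (-2)·(-2.875) = 11.375.

Step 5 — scale by n: T² = 4 · 11.375 = 45.5.

T² ≈ 45.5


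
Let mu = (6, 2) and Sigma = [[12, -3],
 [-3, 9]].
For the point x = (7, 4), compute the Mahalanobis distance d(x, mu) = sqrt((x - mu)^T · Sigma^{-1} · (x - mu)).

Step 1 — centre the observation: (x - mu) = (1, 2).

Step 2 — invert Sigma. det(Sigma) = 12·9 - (-3)² = 99.
  Sigma^{-1} = (1/det) · [[d, -b], [-b, a]] = [[0.0909, 0.0303],
 [0.0303, 0.1212]].

Step 3 — form the quadratic (x - mu)^T · Sigma^{-1} · (x - mu):
  Sigma^{-1} · (x - mu) = (0.1515, 0.2727).
  (x - mu)^T · [Sigma^{-1} · (x - mu)] = (1)·(0.1515) + (2)·(0.2727) = 0.697.

Step 4 — take square root: d = √(0.697) ≈ 0.8348.

d(x, mu) = √(0.697) ≈ 0.8348


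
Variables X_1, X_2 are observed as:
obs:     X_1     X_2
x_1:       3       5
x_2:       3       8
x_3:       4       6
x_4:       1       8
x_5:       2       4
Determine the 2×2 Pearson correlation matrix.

Step 1 — column means:
  mean(X_1) = (3 + 3 + 4 + 1 + 2) / 5 = 13/5 = 2.6
  mean(X_2) = (5 + 8 + 6 + 8 + 4) / 5 = 31/5 = 6.2

Step 2 — sample variances and covariances s[i,j] = (1/(n-1)) · Σ_k (x_{k,i} - mean_i) · (x_{k,j} - mean_j), with n-1 = 4:
  s[X_1,X_1] = ((0.4)·(0.4) + (0.4)·(0.4) + (1.4)·(1.4) + (-1.6)·(-1.6) + (-0.6)·(-0.6)) / 4 = 5.2/4 = 1.3
  s[X_1,X_2] = ((0.4)·(-1.2) + (0.4)·(1.8) + (1.4)·(-0.2) + (-1.6)·(1.8) + (-0.6)·(-2.2)) / 4 = -1.6/4 = -0.4
  s[X_2,X_2] = ((-1.2)·(-1.2) + (1.8)·(1.8) + (-0.2)·(-0.2) + (1.8)·(1.8) + (-2.2)·(-2.2)) / 4 = 12.8/4 = 3.2
  Sample standard deviations s_i = √(s[i,i]):
  s(X_1) = √(1.3) = 1.1402
  s(X_2) = √(3.2) = 1.7889

Step 3 — r_{ij} = s_{ij} / (s_i · s_j):
  r[X_1,X_1] = 1 (diagonal).
  r[X_1,X_2] = -0.4 / (1.1402 · 1.7889) = -0.4 / 2.0396 = -0.1961
  r[X_2,X_2] = 1 (diagonal).

R is symmetric with unit diagonal. Assembling:

R = [[1, -0.1961],
 [-0.1961, 1]]


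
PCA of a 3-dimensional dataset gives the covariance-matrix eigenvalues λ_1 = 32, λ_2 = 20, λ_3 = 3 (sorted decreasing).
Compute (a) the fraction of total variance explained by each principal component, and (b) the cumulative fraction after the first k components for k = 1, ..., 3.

Step 1 — total variance = trace(Sigma) = Σ λ_i = 32 + 20 + 3 = 55.

Step 2 — fraction explained by component i = λ_i / Σ λ:
  PC1: 32/55 = 0.5818
  PC2: 20/55 = 0.3636
  PC3: 3/55 = 0.0545

Step 3 — cumulative fraction after k components = (λ_1 + ... + λ_k) / Σ λ:
  k = 1: 32/55 = 0.5818
  k = 2: (32 + 20)/55 = 52/55 = 0.9455
  k = 3: (32 + 20 + 3)/55 = 55/55 = 1

Summary (fraction, with percent):

explained: PC1 0.5818 (58.18%), PC2 0.3636 (36.36%), PC3 0.0545 (5.45%);  cumulative: 0.5818, 0.9455, 1


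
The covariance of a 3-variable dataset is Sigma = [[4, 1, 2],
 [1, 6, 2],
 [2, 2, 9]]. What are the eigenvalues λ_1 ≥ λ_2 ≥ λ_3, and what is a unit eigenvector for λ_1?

Step 1 — characteristic polynomial p(λ) = det(λI - Sigma) = λ³ - tr·λ² + c_1·λ - det, where tr = trace, c_1 = sum of the principal 2×2 minors, det = det(Sigma):
  tr = 4 + 6 + 9 = 19,
  c_1 = (4·6 - (1)²) + (4·9 - (2)²) + (6·9 - (2)²) = 23 + 32 + 50 = 105,
  det = 4·(6·9 - (2)²) - (1)·((1)·9 - (2)·(2)) + (2)·((1)·(2) - 6·(2)) = 4·(50) - (1)·(5) + (2)·(-10) = 175.
  So p(λ) = λ³ - 19λ² + 105λ - 175.
Step 2 — look for an integer root (rational root theorem: any rational root is an integer divisor of 175). Testing λ = 5:
  p(5) = 125 - 475 + 525 - 175 = 0  ✓
  Dividing out (λ - 5): p(λ) = (λ - 5)(λ² - 14λ + 35).
Step 3 — remaining eigenvalues from the quadratic λ² - 14λ + 35 = 0:
  Δ = 14² - 4·35 = 196 - 140 = 56,  λ = (14 ± √56)/2 = (14 ± 7.4833)/2 ≈ 10.7417 or 3.2583.
  Sorted: λ_1 = 10.7417,  λ_2 = 5,  λ_3 = 3.2583  (check: sum = 19 = tr ✓).

Step 4 — unit eigenvector for λ_1 ≈ 10.7417: v spans the null space of (Sigma - λ_1 I), whose rows are
  r_1 = (-6.7417, 1, 2),  r_2 = (1, -4.7417, 2),  r_3 = (2, 2, -1.7417).
  v is orthogonal to every row, so take v ∝ r_1 × r_2 = ((1)·(2) - (2)·(-4.7417), (2)·(1) - (-6.7417)·(2), (-6.7417)·(-4.7417) - (1)·(1)) ≈ (11.4833, 15.4833, 30.9666).
  Let u = (11.4833, 15.4833, 30.9666).
  ||u|| = √((11.4833)² + (15.4833)² + (30.9666)²) = √(1330.5317) ≈ 36.4765,  v_1 = u/||u|| ≈ (0.3148, 0.4245, 0.8489) (||v_1|| = 1).

λ_1 = 10.7417,  λ_2 = 5,  λ_3 = 3.2583;  v_1 ≈ (0.3148, 0.4245, 0.8489)


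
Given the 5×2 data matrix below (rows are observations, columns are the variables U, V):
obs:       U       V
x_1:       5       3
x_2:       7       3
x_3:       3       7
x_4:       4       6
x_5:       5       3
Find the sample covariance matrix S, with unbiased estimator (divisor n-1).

Step 1 — column means:
  mean(U) = (5 + 7 + 3 + 4 + 5) / 5 = 24/5 = 4.8
  mean(V) = (3 + 3 + 7 + 6 + 3) / 5 = 22/5 = 4.4

Step 2 — sample covariance S[i,j] = (1/(n-1)) · Σ_k (x_{k,i} - mean_i) · (x_{k,j} - mean_j), with n-1 = 4.
  S[U,U] = ((0.2)·(0.2) + (2.2)·(2.2) + (-1.8)·(-1.8) + (-0.8)·(-0.8) + (0.2)·(0.2)) / 4 = 8.8/4 = 2.2
  S[U,V] = ((0.2)·(-1.4) + (2.2)·(-1.4) + (-1.8)·(2.6) + (-0.8)·(1.6) + (0.2)·(-1.4)) / 4 = -9.6/4 = -2.4
  S[V,V] = ((-1.4)·(-1.4) + (-1.4)·(-1.4) + (2.6)·(2.6) + (1.6)·(1.6) + (-1.4)·(-1.4)) / 4 = 15.2/4 = 3.8

S is symmetric (S[j,i] = S[i,j]). Assembling:

S = [[2.2, -2.4],
 [-2.4, 3.8]]


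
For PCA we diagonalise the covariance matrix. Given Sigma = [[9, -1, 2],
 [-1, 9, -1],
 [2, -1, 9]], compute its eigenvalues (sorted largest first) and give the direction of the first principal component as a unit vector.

Step 1 — characteristic polynomial p(λ) = det(λI - Sigma) = λ³ - tr·λ² + c_1·λ - det, where tr = trace, c_1 = sum of the principal 2×2 minors, det = det(Sigma):
  tr = 9 + 9 + 9 = 27,
  c_1 = (9·9 - (-1)²) + (9·9 - (2)²) + (9·9 - (-1)²) = 80 + 77 + 80 = 237,
  det = 9·(9·9 - (-1)²) - (-1)·((-1)·9 - (-1)·(2)) + (2)·((-1)·(-1) - 9·(2)) = 9·(80) - (-1)·(-7) + (2)·(-17) = 679.
  So p(λ) = λ³ - 27λ² + 237λ - 679.
Step 2 — look for an integer root (rational root theorem: any rational root is an integer divisor of 679). Testing λ = 7:
  p(7) = 343 - 1323 + 1659 - 679 = 0  ✓
  Dividing out (λ - 7): p(λ) = (λ - 7)(λ² - 20λ + 97).
Step 3 — remaining eigenvalues from the quadratic λ² - 20λ + 97 = 0:
  Δ = 20² - 4·97 = 400 - 388 = 12,  λ = (20 ± √12)/2 = (20 ± 3.4641)/2 ≈ 11.7321 or 8.2679.
  Sorted: λ_1 = 11.7321,  λ_2 = 8.2679,  λ_3 = 7  (check: sum = 27 = tr ✓).

Step 4 — unit eigenvector for λ_1 ≈ 11.7321: v spans the null space of (Sigma - λ_1 I), whose rows are
  r_1 = (-2.7321, -1, 2),  r_2 = (-1, -2.7321, -1),  r_3 = (2, -1, -2.7321).
  v is orthogonal to every row, so take v ∝ r_1 × r_2 = ((-1)·(-1) - (2)·(-2.7321), (2)·(-1) - (-2.7321)·(-1), (-2.7321)·(-2.7321) - (-1)·(-1)) ≈ (6.4641, -4.7321, 6.4641).
  Let u = (6.4641, -4.7321, 6.4641).
  ||u|| = √((6.4641)² + (-4.7321)² + (6.4641)²) = √(105.9615) ≈ 10.2938,  v_1 = u/||u|| ≈ (0.628, -0.4597, 0.628) (||v_1|| = 1).

λ_1 = 11.7321,  λ_2 = 8.2679,  λ_3 = 7;  v_1 ≈ (0.628, -0.4597, 0.628)


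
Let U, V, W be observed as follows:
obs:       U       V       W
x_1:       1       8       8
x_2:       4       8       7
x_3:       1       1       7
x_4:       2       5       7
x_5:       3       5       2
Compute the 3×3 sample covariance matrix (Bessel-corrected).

Step 1 — column means:
  mean(U) = (1 + 4 + 1 + 2 + 3) / 5 = 11/5 = 2.2
  mean(V) = (8 + 8 + 1 + 5 + 5) / 5 = 27/5 = 5.4
  mean(W) = (8 + 7 + 7 + 7 + 2) / 5 = 31/5 = 6.2

Step 2 — sample covariance S[i,j] = (1/(n-1)) · Σ_k (x_{k,i} - mean_i) · (x_{k,j} - mean_j), with n-1 = 4.
  S[U,U] = ((-1.2)·(-1.2) + (1.8)·(1.8) + (-1.2)·(-1.2) + (-0.2)·(-0.2) + (0.8)·(0.8)) / 4 = 6.8/4 = 1.7
  S[U,V] = ((-1.2)·(2.6) + (1.8)·(2.6) + (-1.2)·(-4.4) + (-0.2)·(-0.4) + (0.8)·(-0.4)) / 4 = 6.6/4 = 1.65
  S[U,W] = ((-1.2)·(1.8) + (1.8)·(0.8) + (-1.2)·(0.8) + (-0.2)·(0.8) + (0.8)·(-4.2)) / 4 = -5.2/4 = -1.3
  S[V,V] = ((2.6)·(2.6) + (2.6)·(2.6) + (-4.4)·(-4.4) + (-0.4)·(-0.4) + (-0.4)·(-0.4)) / 4 = 33.2/4 = 8.3
  S[V,W] = ((2.6)·(1.8) + (2.6)·(0.8) + (-4.4)·(0.8) + (-0.4)·(0.8) + (-0.4)·(-4.2)) / 4 = 4.6/4 = 1.15
  S[W,W] = ((1.8)·(1.8) + (0.8)·(0.8) + (0.8)·(0.8) + (0.8)·(0.8) + (-4.2)·(-4.2)) / 4 = 22.8/4 = 5.7

S is symmetric (S[j,i] = S[i,j]). Assembling:

S = [[1.7, 1.65, -1.3],
 [1.65, 8.3, 1.15],
 [-1.3, 1.15, 5.7]]


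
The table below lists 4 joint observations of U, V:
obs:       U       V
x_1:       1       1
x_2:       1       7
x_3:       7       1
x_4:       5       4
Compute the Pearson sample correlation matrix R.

Step 1 — column means:
  mean(U) = (1 + 1 + 7 + 5) / 4 = 14/4 = 3.5
  mean(V) = (1 + 7 + 1 + 4) / 4 = 13/4 = 3.25

Step 2 — sample variances and covariances s[i,j] = (1/(n-1)) · Σ_k (x_{k,i} - mean_i) · (x_{k,j} - mean_j), with n-1 = 3:
  s[U,U] = ((-2.5)·(-2.5) + (-2.5)·(-2.5) + (3.5)·(3.5) + (1.5)·(1.5)) / 3 = 27/3 = 9
  s[U,V] = ((-2.5)·(-2.25) + (-2.5)·(3.75) + (3.5)·(-2.25) + (1.5)·(0.75)) / 3 = -10.5/3 = -3.5
  s[V,V] = ((-2.25)·(-2.25) + (3.75)·(3.75) + (-2.25)·(-2.25) + (0.75)·(0.75)) / 3 = 24.75/3 = 8.25
  Sample standard deviations s_i = √(s[i,i]):
  s(U) = √(9) = 3
  s(V) = √(8.25) = 2.8723

Step 3 — r_{ij} = s_{ij} / (s_i · s_j):
  r[U,U] = 1 (diagonal).
  r[U,V] = -3.5 / (3 · 2.8723) = -3.5 / 8.6168 = -0.4062
  r[V,V] = 1 (diagonal).

R is symmetric with unit diagonal. Assembling:

R = [[1, -0.4062],
 [-0.4062, 1]]


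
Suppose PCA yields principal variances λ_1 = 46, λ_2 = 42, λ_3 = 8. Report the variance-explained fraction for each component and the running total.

Step 1 — total variance = trace(Sigma) = Σ λ_i = 46 + 42 + 8 = 96.

Step 2 — fraction explained by component i = λ_i / Σ λ:
  PC1: 46/96 = 0.4792
  PC2: 42/96 = 0.4375
  PC3: 8/96 = 0.0833

Step 3 — cumulative fraction after k components = (λ_1 + ... + λ_k) / Σ λ:
  k = 1: 46/96 = 0.4792
  k = 2: (46 + 42)/96 = 88/96 = 0.9167
  k = 3: (46 + 42 + 8)/96 = 96/96 = 1

Summary (fraction, with percent):

explained: PC1 0.4792 (47.92%), PC2 0.4375 (43.75%), PC3 0.0833 (8.33%);  cumulative: 0.4792, 0.9167, 1


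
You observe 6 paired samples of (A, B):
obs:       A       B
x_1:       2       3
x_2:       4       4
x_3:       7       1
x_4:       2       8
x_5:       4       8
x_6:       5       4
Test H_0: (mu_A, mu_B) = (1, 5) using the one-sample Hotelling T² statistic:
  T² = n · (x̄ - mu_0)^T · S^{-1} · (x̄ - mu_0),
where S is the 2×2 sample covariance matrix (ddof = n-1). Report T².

Step 1 — sample mean vector:
  mean(A) = (2 + 4 + 7 + 2 + 4 + 5) / 6 = 24/6 = 4
  mean(B) = (3 + 4 + 1 + 8 + 8 + 4) / 6 = 28/6 = 4.6667
  x̄ = (4, 4.6667),  deviation x̄ - mu_0 = (4, 4.6667) - (1, 5) = (3, -0.3333).

Step 2 — sample covariance matrix, S[i,j] = (1/(n-1)) · Σ_k (x_{k,i} - mean_i) · (x_{k,j} - mean_j), divisor n-1 = 5:
  S[A,A] = ((-2)·(-2) + (0)·(0) + (3)·(3) + (-2)·(-2) + (0)·(0) + (1)·(1)) / 5 = 18/5 = 3.6
  S[A,B] = ((-2)·(-1.6667) + (0)·(-0.6667) + (3)·(-3.6667) + (-2)·(3.3333) + (0)·(3.3333) + (1)·(-0.6667)) / 5 = -15/5 = -3
  S[B,B] = ((-1.6667)·(-1.6667) + (-0.6667)·(-0.6667) + (-3.6667)·(-3.6667) + (3.3333)·(3.3333) + (3.3333)·(3.3333) + (-0.6667)·(-0.6667)) / 5 = 39.3333/5 = 7.8667
  S = [[3.6, -3],
 [-3, 7.8667]].

Step 3 — invert S. det(S) = 3.6·7.8667 - (-3)² = 19.32.
  S^{-1} = (1/det) · [[d, -b], [-b, a]] = [[0.4072, 0.1553],
 [0.1553, 0.1863]].

Step 4 — quadratic form (x̄ - mu_0)^T · S^{-1} · (x̄ - mu_0):
  S^{-1} · (x̄ - mu_0) = (1.1698, 0.4037),
  (x̄ - mu_0)^T · [...] = (3)·(1.1698) + (-0.3333)·(0.4037) = 3.3747.

Step 5 — scale by n: T² = 6 · 3.3747 = 20.2484.

T² ≈ 20.2484


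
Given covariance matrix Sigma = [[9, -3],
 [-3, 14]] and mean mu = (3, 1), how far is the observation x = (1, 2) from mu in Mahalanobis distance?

Step 1 — centre the observation: (x - mu) = (-2, 1).

Step 2 — invert Sigma. det(Sigma) = 9·14 - (-3)² = 117.
  Sigma^{-1} = (1/det) · [[d, -b], [-b, a]] = [[0.1197, 0.0256],
 [0.0256, 0.0769]].

Step 3 — form the quadratic (x - mu)^T · Sigma^{-1} · (x - mu):
  Sigma^{-1} · (x - mu) = (-0.2137, 0.0256).
  (x - mu)^T · [Sigma^{-1} · (x - mu)] = (-2)·(-0.2137) + (1)·(0.0256) = 0.453.

Step 4 — take square root: d = √(0.453) ≈ 0.673.

d(x, mu) = √(0.453) ≈ 0.673


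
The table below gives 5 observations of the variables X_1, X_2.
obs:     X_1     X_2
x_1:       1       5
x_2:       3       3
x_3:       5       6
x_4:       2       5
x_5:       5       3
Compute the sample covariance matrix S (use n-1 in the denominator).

Step 1 — column means:
  mean(X_1) = (1 + 3 + 5 + 2 + 5) / 5 = 16/5 = 3.2
  mean(X_2) = (5 + 3 + 6 + 5 + 3) / 5 = 22/5 = 4.4

Step 2 — sample covariance S[i,j] = (1/(n-1)) · Σ_k (x_{k,i} - mean_i) · (x_{k,j} - mean_j), with n-1 = 4.
  S[X_1,X_1] = ((-2.2)·(-2.2) + (-0.2)·(-0.2) + (1.8)·(1.8) + (-1.2)·(-1.2) + (1.8)·(1.8)) / 4 = 12.8/4 = 3.2
  S[X_1,X_2] = ((-2.2)·(0.6) + (-0.2)·(-1.4) + (1.8)·(1.6) + (-1.2)·(0.6) + (1.8)·(-1.4)) / 4 = -1.4/4 = -0.35
  S[X_2,X_2] = ((0.6)·(0.6) + (-1.4)·(-1.4) + (1.6)·(1.6) + (0.6)·(0.6) + (-1.4)·(-1.4)) / 4 = 7.2/4 = 1.8

S is symmetric (S[j,i] = S[i,j]). Assembling:

S = [[3.2, -0.35],
 [-0.35, 1.8]]


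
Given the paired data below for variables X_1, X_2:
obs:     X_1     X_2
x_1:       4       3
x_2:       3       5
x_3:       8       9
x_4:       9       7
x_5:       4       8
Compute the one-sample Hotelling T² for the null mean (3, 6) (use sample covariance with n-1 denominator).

Step 1 — sample mean vector:
  mean(X_1) = (4 + 3 + 8 + 9 + 4) / 5 = 28/5 = 5.6
  mean(X_2) = (3 + 5 + 9 + 7 + 8) / 5 = 32/5 = 6.4
  x̄ = (5.6, 6.4),  deviation x̄ - mu_0 = (5.6, 6.4) - (3, 6) = (2.6, 0.4).

Step 2 — sample covariance matrix, S[i,j] = (1/(n-1)) · Σ_k (x_{k,i} - mean_i) · (x_{k,j} - mean_j), divisor n-1 = 4:
  S[X_1,X_1] = ((-1.6)·(-1.6) + (-2.6)·(-2.6) + (2.4)·(2.4) + (3.4)·(3.4) + (-1.6)·(-1.6)) / 4 = 29.2/4 = 7.3
  S[X_1,X_2] = ((-1.6)·(-3.4) + (-2.6)·(-1.4) + (2.4)·(2.6) + (3.4)·(0.6) + (-1.6)·(1.6)) / 4 = 14.8/4 = 3.7
  S[X_2,X_2] = ((-3.4)·(-3.4) + (-1.4)·(-1.4) + (2.6)·(2.6) + (0.6)·(0.6) + (1.6)·(1.6)) / 4 = 23.2/4 = 5.8
  S = [[7.3, 3.7],
 [3.7, 5.8]].

Step 3 — invert S. det(S) = 7.3·5.8 - (3.7)² = 28.65.
  S^{-1} = (1/det) · [[d, -b], [-b, a]] = [[0.2024, -0.1291],
 [-0.1291, 0.2548]].

Step 4 — quadratic form (x̄ - mu_0)^T · S^{-1} · (x̄ - mu_0):
  S^{-1} · (x̄ - mu_0) = (0.4747, -0.2339),
  (x̄ - mu_0)^T · [...] = (2.6)·(0.4747) + (0.4)·(-0.2339) = 1.1407.

Step 5 — scale by n: T² = 5 · 1.1407 = 5.7033.

T² ≈ 5.7033
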